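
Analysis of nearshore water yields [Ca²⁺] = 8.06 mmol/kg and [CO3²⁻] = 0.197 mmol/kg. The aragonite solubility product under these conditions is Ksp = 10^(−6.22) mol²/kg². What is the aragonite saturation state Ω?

Ω = 2.64

Ksp = 10^(−6.22) = 6.026×10^-7
Ω = [Ca²⁺][CO3²⁻]/Ksp = (8.06×10^-3)(0.197×10^-3) / 6.026×10^-7 = 2.64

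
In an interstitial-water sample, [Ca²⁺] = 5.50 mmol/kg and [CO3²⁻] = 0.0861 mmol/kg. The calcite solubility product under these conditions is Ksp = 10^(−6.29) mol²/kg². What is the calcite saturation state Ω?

Ksp = 10^(−6.29) = 5.129×10^-7
Ω = [Ca²⁺][CO3²⁻]/Ksp = (5.50×10^-3)(0.0861×10^-3) / 5.129×10^-7 = 0.923

Ω = 0.923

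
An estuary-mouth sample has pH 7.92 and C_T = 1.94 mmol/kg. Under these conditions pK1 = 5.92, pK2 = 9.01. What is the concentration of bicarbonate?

α₁ = 1 / (1 + [H⁺]/K1 + K2/[H⁺]) = 1 / (1 + 10^-2.00 + 10^-1.09)
   = 1 / (1 + 0.010000 + 0.081283) = 1/1.0913 = 0.9164
[HCO3⁻] = α₁ × DIC = 0.9164 × 1.94 = 1.78 mmol/kg

[HCO3⁻] = 1.78 mmol/kg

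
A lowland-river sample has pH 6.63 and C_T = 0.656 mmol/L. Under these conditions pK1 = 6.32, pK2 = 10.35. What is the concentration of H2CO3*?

α₀ = 1 / (1 + K1/[H⁺] + K1K2/[H⁺]²) = 1 / (1 + 10^+0.31 + 10^-3.41)
   = 1 / (1 + 2.0417 + 0.00038905) = 1/3.0421 = 0.3287
[CO2*] = α₀ × DIC = 0.3287 × 0.656 = 0.216 mmol/L

[CO2*] = 0.216 mmol/L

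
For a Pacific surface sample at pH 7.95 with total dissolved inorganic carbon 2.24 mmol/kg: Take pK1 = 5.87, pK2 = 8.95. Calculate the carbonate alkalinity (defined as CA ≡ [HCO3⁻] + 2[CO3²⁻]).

CA = [HCO3⁻] + 2[CO3²⁻] = (α₁ + 2α₂)·DIC
At pH 7.95: [H⁺]/K1 = 10^-2.08 = 0.0083176, K2/[H⁺] = 10^-1.00 = 0.10000
α₁ = 1/(1 + 0.0083176 + 0.10000) = 1/1.1083 = 0.9023; α₂ = α₁·K2/[H⁺] = 0.09023
α₁ + 2α₂ = 1.0827
CA = 1.0827 × 2.24 = 2.43 mmol/kg

CA = 2.43 mmol/kg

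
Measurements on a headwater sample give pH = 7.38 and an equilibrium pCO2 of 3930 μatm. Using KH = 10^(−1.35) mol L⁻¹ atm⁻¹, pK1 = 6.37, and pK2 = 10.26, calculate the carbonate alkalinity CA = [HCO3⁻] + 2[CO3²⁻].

CA = 1.80 mmol/L

[CO2*] = KH · pCO2 = 10^(−1.35) × 3930×10^-6 = 1.755×10^-4 mol/L
α₀ = 1/(1 + K1/[H⁺] + K1K2/[H⁺]²) = 1/(1 + 10^+1.01 + 10^-1.87) = 0.08892
DIC = [CO2*]/α₀ = 1.755×10^-4 / 0.08892 = 1.974 mmol/L
CA = (α₁ + 2α₂)·DIC = (0.9099 + 2×0.001199) × 1.974 = 1.80 mmol/L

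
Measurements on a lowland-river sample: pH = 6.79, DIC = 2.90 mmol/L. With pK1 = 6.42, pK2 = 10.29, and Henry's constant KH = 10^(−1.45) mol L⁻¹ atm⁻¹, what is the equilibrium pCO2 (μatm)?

α₀ = 1 / (1 + K1/[H⁺] + K1K2/[H⁺]²) = 1 / (1 + 10^+0.37 + 10^-3.13)
   = 1 / (1 + 2.3442 + 0.00074131) = 1/3.3450 = 0.2990
[CO2*] = α₀ × DIC = 0.2990 × 2.90 = 0.8670 mmol/L
pCO2 = [CO2*]/KH = 8.670×10^-4 / 3.548×10^-2 = 2.44×10^4 μatm

pCO2 = 2.44×10^4 μatm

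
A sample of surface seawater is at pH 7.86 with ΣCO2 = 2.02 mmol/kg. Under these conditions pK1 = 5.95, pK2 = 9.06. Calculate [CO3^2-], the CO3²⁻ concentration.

α₂ = 1 / (1 + [H⁺]/K2 + [H⁺]²/(K1K2)) = 1 / (1 + 10^+1.20 + 10^-0.71)
   = 1 / (1 + 15.849 + 0.19498) = 1/17.044 = 0.05867
[CO3²⁻] = α₂ × DIC = 0.05867 × 2.02 = 0.119 mmol/kg

[CO3²⁻] = 0.119 mmol/kg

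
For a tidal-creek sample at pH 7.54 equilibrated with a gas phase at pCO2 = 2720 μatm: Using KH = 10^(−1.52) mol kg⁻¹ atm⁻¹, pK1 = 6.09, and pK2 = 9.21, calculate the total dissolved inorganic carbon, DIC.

DIC = 2.45 mmol/kg

[CO2*] = KH · pCO2 = 10^(−1.52) × 2720×10^-6 = 8.214×10^-5 mol/kg
α₀ = 1/(1 + K1/[H⁺] + K1K2/[H⁺]²) = 1/(1 + 10^+1.45 + 10^-0.22) = 0.03357
DIC = [CO2*]/α₀ = 8.214×10^-5 / 0.03357 = 2.45 mmol/kg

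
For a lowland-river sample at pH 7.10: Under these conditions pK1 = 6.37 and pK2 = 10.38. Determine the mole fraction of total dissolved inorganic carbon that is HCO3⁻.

α₁ = 1 / (1 + [H⁺]/K1 + K2/[H⁺]) = 1 / (1 + 10^-0.73 + 10^-3.28)
   = 1 / (1 + 0.18621 + 0.00052481) = 1/1.1867 = 0.8426

α₁ = 0.843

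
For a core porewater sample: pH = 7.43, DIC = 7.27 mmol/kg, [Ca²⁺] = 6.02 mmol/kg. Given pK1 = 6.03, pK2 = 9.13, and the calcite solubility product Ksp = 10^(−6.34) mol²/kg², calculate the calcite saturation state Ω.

α₂ = 1 / (1 + [H⁺]/K2 + [H⁺]²/(K1K2)) = 1 / (1 + 10^+1.70 + 10^+0.30)
   = 1 / (1 + 50.119 + 1.9953) = 1/53.114 = 0.01883
[CO3²⁻] = α₂ × DIC = 0.01883 × 7.27 = 0.1369 mmol/kg
Ksp = 10^(−6.34) = 4.571×10^-7
Ω = [Ca²⁺][CO3²⁻]/Ksp = (6.02×10^-3)(1.369×10^-4) / 4.571×10^-7 = 1.80

Ω = 1.80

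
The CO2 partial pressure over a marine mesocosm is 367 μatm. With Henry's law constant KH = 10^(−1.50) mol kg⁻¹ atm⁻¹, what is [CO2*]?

KH = 10^(−1.50) = 3.162×10^-2 mol kg⁻¹ atm⁻¹
[CO2*] = KH · pCO2 = 3.162×10^-2 × 367×10^-6 atm = 1.16×10^-5 mol/kg

[CO2*] = 11.6 μmol/kg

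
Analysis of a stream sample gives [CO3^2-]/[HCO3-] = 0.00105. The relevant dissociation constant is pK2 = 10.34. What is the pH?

pH = 7.36

From K2 = [H⁺][CO3^2-]/[HCO3-]:  pH = pK2 + log₁₀([CO3^2-]/[HCO3-])
log₁₀(0.00105) = -2.979
pH = 10.34 + (-2.979) = 7.36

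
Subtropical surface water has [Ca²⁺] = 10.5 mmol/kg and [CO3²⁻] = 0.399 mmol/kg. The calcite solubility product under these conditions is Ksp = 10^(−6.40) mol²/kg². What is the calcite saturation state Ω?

Ksp = 10^(−6.40) = 3.981×10^-7
Ω = [Ca²⁺][CO3²⁻]/Ksp = (10.5×10^-3)(0.399×10^-3) / 3.981×10^-7 = 10.5

Ω = 10.5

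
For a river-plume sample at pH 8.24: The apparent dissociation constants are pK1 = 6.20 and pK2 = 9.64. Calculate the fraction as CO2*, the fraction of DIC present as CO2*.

α₀ = 1 / (1 + K1/[H⁺] + K1K2/[H⁺]²) = 1 / (1 + 10^+2.04 + 10^+0.64)
   = 1 / (1 + 109.65 + 4.3652) = 1/115.01 = 0.008695

α₀ = 0.00869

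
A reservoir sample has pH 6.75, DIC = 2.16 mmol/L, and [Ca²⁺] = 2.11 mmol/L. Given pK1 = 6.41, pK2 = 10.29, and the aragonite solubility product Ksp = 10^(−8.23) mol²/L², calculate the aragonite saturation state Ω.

α₂ = 1 / (1 + [H⁺]/K2 + [H⁺]²/(K1K2)) = 1 / (1 + 10^+3.54 + 10^+3.20)
   = 1 / (1 + 3467.4 + 1584.9) = 1/5053.3 = 0.0001979
[CO3²⁻] = α₂ × DIC = 0.0001979 × 2.16 = 0.0004274 mmol/L = 0.4274 μmol/L
Ksp = 10^(−8.23) = 5.888×10^-9
Ω = [Ca²⁺][CO3²⁻]/Ksp = (2.11×10^-3)(4.274×10^-7) / 5.888×10^-9 = 0.153

Ω = 0.153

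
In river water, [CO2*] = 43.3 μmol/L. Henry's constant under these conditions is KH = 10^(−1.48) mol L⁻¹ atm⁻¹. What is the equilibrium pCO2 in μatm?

KH = 10^(−1.48) = 3.311×10^-2 mol L⁻¹ atm⁻¹
pCO2 = [CO2*]/KH = 43.3×10^-6 / 3.311×10^-2 = 1.31×10^-3 atm = 1310 μatm

pCO2 = 1310 μatm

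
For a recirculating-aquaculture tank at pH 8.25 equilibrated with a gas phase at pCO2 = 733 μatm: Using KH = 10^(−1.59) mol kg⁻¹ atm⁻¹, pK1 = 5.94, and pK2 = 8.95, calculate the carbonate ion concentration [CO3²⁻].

[CO2*] = KH · pCO2 = 10^(−1.59) × 733×10^-6 = 1.884×10^-5 mol/kg
α₀ = 1/(1 + K1/[H⁺] + K1K2/[H⁺]²) = 1/(1 + 10^+2.31 + 10^+1.61) = 0.004066
DIC = [CO2*]/α₀ = 1.884×10^-5 / 0.004066 = 4.633 mmol/kg
[CO3²⁻] = α₂·DIC; α₂ = 0.1657, so [CO3²⁻] = 0.1657 × 4.633 = 0.768 mmol/kg

[CO3²⁻] = 0.768 mmol/kg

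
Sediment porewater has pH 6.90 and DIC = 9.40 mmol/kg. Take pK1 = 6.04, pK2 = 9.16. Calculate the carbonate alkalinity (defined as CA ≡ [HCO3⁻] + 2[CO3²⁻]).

CA = 8.31 mmol/kg

CA = [HCO3⁻] + 2[CO3²⁻] = (α₁ + 2α₂)·DIC
At pH 6.90: [H⁺]/K1 = 10^-0.86 = 0.13804, K2/[H⁺] = 10^-2.26 = 0.0054954
α₁ = 1/(1 + 0.13804 + 0.0054954) = 1/1.1435 = 0.8745; α₂ = α₁·K2/[H⁺] = 0.004806
α₁ + 2α₂ = 0.8841
CA = 0.8841 × 9.40 = 8.31 mmol/kg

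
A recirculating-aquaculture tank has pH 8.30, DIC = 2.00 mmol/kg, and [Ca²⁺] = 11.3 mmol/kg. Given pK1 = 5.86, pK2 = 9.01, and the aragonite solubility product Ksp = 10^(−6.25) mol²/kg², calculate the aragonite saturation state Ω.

α₂ = 1 / (1 + [H⁺]/K2 + [H⁺]²/(K1K2)) = 1 / (1 + 10^+0.71 + 10^-1.73)
   = 1 / (1 + 5.1286 + 0.018621) = 1/6.1472 = 0.1627
[CO3²⁻] = α₂ × DIC = 0.1627 × 2.00 = 0.3253 mmol/kg
Ksp = 10^(−6.25) = 5.623×10^-7
Ω = [Ca²⁺][CO3²⁻]/Ksp = (11.3×10^-3)(3.253×10^-4) / 5.623×10^-7 = 6.54

Ω = 6.54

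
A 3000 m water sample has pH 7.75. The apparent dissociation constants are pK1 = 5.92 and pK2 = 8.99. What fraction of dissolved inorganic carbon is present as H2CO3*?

α₀ = 1 / (1 + K1/[H⁺] + K1K2/[H⁺]²) = 1 / (1 + 10^+1.83 + 10^+0.59)
   = 1 / (1 + 67.608 + 3.8905) = 1/72.499 = 0.01379

α₀ = 0.0138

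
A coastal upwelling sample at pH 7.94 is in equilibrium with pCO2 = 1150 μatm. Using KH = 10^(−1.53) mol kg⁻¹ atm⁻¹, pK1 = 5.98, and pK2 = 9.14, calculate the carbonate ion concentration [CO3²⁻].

[CO3²⁻] = 0.195 mmol/kg

[CO2*] = KH · pCO2 = 10^(−1.53) × 1150×10^-6 = 3.394×10^-5 mol/kg
α₀ = 1/(1 + K1/[H⁺] + K1K2/[H⁺]²) = 1/(1 + 10^+1.96 + 10^+0.76) = 0.01021
DIC = [CO2*]/α₀ = 3.394×10^-5 / 0.01021 = 3.325 mmol/kg
[CO3²⁻] = α₂·DIC; α₂ = 0.05875, so [CO3²⁻] = 0.05875 × 3.325 = 0.195 mmol/kg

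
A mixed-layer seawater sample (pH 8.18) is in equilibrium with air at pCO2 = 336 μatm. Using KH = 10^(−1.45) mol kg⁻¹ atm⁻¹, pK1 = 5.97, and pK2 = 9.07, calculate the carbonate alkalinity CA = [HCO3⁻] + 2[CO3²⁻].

CA = 2.43 mmol/kg

[CO2*] = KH · pCO2 = 10^(−1.45) × 336×10^-6 = 1.192×10^-5 mol/kg
α₀ = 1/(1 + K1/[H⁺] + K1K2/[H⁺]²) = 1/(1 + 10^+2.21 + 10^+1.32) = 0.005433
DIC = [CO2*]/α₀ = 1.192×10^-5 / 0.005433 = 2.194 mmol/kg
CA = (α₁ + 2α₂)·DIC = (0.8811 + 2×0.1135) × 2.194 = 2.43 mmol/kg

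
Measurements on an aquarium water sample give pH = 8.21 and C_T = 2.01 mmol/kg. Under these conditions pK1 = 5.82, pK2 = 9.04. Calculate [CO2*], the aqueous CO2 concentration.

α₀ = 1 / (1 + K1/[H⁺] + K1K2/[H⁺]²) = 1 / (1 + 10^+2.39 + 10^+1.56)
   = 1 / (1 + 245.47 + 36.308) = 1/282.78 = 0.003536
[CO2*] = α₀ × DIC = 0.003536 × 2.01 = 0.00711 mmol/kg = 7.11 μmol/kg

[CO2*] = 7.11 μmol/kg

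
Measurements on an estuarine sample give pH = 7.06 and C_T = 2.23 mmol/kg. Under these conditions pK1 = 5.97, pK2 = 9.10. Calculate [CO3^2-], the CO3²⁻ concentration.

[CO3²⁻] = 18.7 μmol/kg

α₂ = 1 / (1 + [H⁺]/K2 + [H⁺]²/(K1K2)) = 1 / (1 + 10^+2.04 + 10^+0.95)
   = 1 / (1 + 109.65 + 8.9125) = 1/119.56 = 0.008364
[CO3²⁻] = α₂ × DIC = 0.008364 × 2.23 = 0.0187 mmol/kg = 18.7 μmol/kg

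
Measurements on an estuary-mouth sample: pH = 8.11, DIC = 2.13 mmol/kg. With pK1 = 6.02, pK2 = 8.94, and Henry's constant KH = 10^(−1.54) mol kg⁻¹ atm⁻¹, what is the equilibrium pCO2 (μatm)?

α₀ = 1 / (1 + K1/[H⁺] + K1K2/[H⁺]²) = 1 / (1 + 10^+2.09 + 10^+1.26)
   = 1 / (1 + 123.03 + 18.197) = 1/142.22 = 0.007031
[CO2*] = α₀ × DIC = 0.007031 × 2.13 = 0.01498 mmol/kg = 14.98 μmol/kg
pCO2 = [CO2*]/KH = 1.498×10^-5 / 2.884×10^-2 = 519 μatm

pCO2 = 519 μatm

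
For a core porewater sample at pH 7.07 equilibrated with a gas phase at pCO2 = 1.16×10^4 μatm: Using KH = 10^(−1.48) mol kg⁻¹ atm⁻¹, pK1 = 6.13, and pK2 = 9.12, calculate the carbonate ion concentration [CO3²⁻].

[CO3²⁻] = 0.0298 mmol/kg

[CO2*] = KH · pCO2 = 10^(−1.48) × 1.16×10^4×10^-6 = 3.841×10^-4 mol/kg
α₀ = 1/(1 + K1/[H⁺] + K1K2/[H⁺]²) = 1/(1 + 10^+0.94 + 10^-1.11) = 0.1022
DIC = [CO2*]/α₀ = 3.841×10^-4 / 0.1022 = 3.759 mmol/kg
[CO3²⁻] = α₂·DIC; α₂ = 0.007931, so [CO3²⁻] = 0.007931 × 3.759 = 0.0298 mmol/kg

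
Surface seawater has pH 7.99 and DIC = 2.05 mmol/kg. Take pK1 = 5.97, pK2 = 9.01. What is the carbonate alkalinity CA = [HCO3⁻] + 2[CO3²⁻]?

CA = 2.21 mmol/kg

CA = [HCO3⁻] + 2[CO3²⁻] = (α₁ + 2α₂)·DIC
At pH 7.99: [H⁺]/K1 = 10^-2.02 = 0.0095499, K2/[H⁺] = 10^-1.02 = 0.095499
α₁ = 1/(1 + 0.0095499 + 0.095499) = 1/1.1050 = 0.9049; α₂ = α₁·K2/[H⁺] = 0.08642
α₁ + 2α₂ = 1.0778
CA = 1.0778 × 2.05 = 2.21 mmol/kg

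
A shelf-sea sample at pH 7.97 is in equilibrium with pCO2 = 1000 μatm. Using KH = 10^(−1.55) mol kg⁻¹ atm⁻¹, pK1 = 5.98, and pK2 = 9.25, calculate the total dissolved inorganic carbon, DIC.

DIC = 2.93 mmol/kg

[CO2*] = KH · pCO2 = 10^(−1.55) × 1000×10^-6 = 2.818×10^-5 mol/kg
α₀ = 1/(1 + K1/[H⁺] + K1K2/[H⁺]²) = 1/(1 + 10^+1.99 + 10^+0.71) = 0.009629
DIC = [CO2*]/α₀ = 2.818×10^-5 / 0.009629 = 2.93 mmol/kg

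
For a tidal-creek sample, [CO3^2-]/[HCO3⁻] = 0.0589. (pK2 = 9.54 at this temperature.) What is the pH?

pH = 8.31

From K2 = [H⁺][CO3^2-]/[HCO3⁻]:  pH = pK2 + log₁₀([CO3^2-]/[HCO3⁻])
log₁₀(0.0589) = -1.230
pH = 9.54 + (-1.230) = 8.31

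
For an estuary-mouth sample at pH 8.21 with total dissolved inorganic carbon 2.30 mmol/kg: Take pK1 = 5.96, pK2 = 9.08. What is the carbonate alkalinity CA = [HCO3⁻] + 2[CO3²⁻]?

CA = 2.56 mmol/kg

CA = [HCO3⁻] + 2[CO3²⁻] = (α₁ + 2α₂)·DIC
At pH 8.21: [H⁺]/K1 = 10^-2.25 = 0.0056234, K2/[H⁺] = 10^-0.87 = 0.13490
α₁ = 1/(1 + 0.0056234 + 0.13490) = 1/1.1405 = 0.8768; α₂ = α₁·K2/[H⁺] = 0.1183
α₁ + 2α₂ = 1.1133
CA = 1.1133 × 2.30 = 2.56 mmol/kg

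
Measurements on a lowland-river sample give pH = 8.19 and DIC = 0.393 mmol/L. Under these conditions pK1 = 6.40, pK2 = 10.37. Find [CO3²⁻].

[CO3²⁻] = 2.54 μmol/L

α₂ = 1 / (1 + [H⁺]/K2 + [H⁺]²/(K1K2)) = 1 / (1 + 10^+2.18 + 10^+0.39)
   = 1 / (1 + 151.36 + 2.4547) = 1/154.81 = 0.006459
[CO3²⁻] = α₂ × DIC = 0.006459 × 0.393 = 0.00254 mmol/L = 2.54 μmol/L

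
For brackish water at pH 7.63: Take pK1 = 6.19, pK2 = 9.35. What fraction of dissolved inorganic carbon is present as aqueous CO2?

α₀ = 0.0344

α₀ = 1 / (1 + K1/[H⁺] + K1K2/[H⁺]²) = 1 / (1 + 10^+1.44 + 10^-0.28)
   = 1 / (1 + 27.542 + 0.52481) = 1/29.067 = 0.03440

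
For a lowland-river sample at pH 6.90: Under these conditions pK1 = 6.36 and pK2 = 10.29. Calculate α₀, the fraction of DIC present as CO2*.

α₀ = 1 / (1 + K1/[H⁺] + K1K2/[H⁺]²) = 1 / (1 + 10^+0.54 + 10^-2.85)
   = 1 / (1 + 3.4674 + 0.0014125) = 1/4.4688 = 0.2238

α₀ = 0.224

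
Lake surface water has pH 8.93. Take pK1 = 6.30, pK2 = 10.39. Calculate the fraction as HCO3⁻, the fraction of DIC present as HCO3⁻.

α₁ = 0.964

α₁ = 1 / (1 + [H⁺]/K1 + K2/[H⁺]) = 1 / (1 + 10^-2.63 + 10^-1.46)
   = 1 / (1 + 0.0023442 + 0.034674) = 1/1.0370 = 0.9643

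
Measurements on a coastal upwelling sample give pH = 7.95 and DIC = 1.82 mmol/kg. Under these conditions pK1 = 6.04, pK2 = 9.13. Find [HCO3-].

α₁ = 1 / (1 + [H⁺]/K1 + K2/[H⁺]) = 1 / (1 + 10^-1.91 + 10^-1.18)
   = 1 / (1 + 0.012303 + 0.066069) = 1/1.0784 = 0.9273
[HCO3⁻] = α₁ × DIC = 0.9273 × 1.82 = 1.69 mmol/kg

[HCO3⁻] = 1.69 mmol/kg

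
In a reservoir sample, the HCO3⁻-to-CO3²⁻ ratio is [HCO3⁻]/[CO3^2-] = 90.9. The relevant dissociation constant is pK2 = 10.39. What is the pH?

From K2 = [H⁺][CO3^2-]/[HCO3⁻]:  pH = pK2 − log₁₀([HCO3⁻]/[CO3^2-])
log₁₀(90.9) = +1.959
pH = 10.39 − (+1.959) = 8.43

pH = 8.43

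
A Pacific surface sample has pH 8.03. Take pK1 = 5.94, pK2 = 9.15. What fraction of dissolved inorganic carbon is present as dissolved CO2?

α₀ = 0.00750

α₀ = 1 / (1 + K1/[H⁺] + K1K2/[H⁺]²) = 1 / (1 + 10^+2.09 + 10^+0.97)
   = 1 / (1 + 123.03 + 9.3325) = 1/133.36 = 0.007499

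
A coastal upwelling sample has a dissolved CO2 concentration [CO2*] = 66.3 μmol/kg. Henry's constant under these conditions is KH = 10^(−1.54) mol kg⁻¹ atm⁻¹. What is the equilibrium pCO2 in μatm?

pCO2 = 2300 μatm

KH = 10^(−1.54) = 2.884×10^-2 mol kg⁻¹ atm⁻¹
pCO2 = [CO2*]/KH = 66.3×10^-6 / 2.884×10^-2 = 2.30×10^-3 atm = 2300 μatm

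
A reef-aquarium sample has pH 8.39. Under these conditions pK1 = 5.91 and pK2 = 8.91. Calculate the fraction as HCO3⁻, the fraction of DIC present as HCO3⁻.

α₁ = 0.766

α₁ = 1 / (1 + [H⁺]/K1 + K2/[H⁺]) = 1 / (1 + 10^-2.48 + 10^-0.52)
   = 1 / (1 + 0.0033113 + 0.30200) = 1/1.3053 = 0.7661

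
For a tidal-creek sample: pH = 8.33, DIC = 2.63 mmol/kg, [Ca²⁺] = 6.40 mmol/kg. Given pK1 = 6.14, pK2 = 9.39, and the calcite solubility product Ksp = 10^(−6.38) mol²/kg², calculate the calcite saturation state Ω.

α₂ = 1 / (1 + [H⁺]/K2 + [H⁺]²/(K1K2)) = 1 / (1 + 10^+1.06 + 10^-1.13)
   = 1 / (1 + 11.482 + 0.074131) = 1/12.556 = 0.07965
[CO3²⁻] = α₂ × DIC = 0.07965 × 2.63 = 0.2095 mmol/kg
Ksp = 10^(−6.38) = 4.169×10^-7
Ω = [Ca²⁺][CO3²⁻]/Ksp = (6.40×10^-3)(2.095×10^-4) / 4.169×10^-7 = 3.22

Ω = 3.22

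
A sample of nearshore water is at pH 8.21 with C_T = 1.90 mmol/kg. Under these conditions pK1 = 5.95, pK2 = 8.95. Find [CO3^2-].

α₂ = 1 / (1 + [H⁺]/K2 + [H⁺]²/(K1K2)) = 1 / (1 + 10^+0.74 + 10^-1.52)
   = 1 / (1 + 5.4954 + 0.030200) = 1/6.5256 = 0.1532
[CO3²⁻] = α₂ × DIC = 0.1532 × 1.90 = 0.291 mmol/kg

[CO3²⁻] = 0.291 mmol/kg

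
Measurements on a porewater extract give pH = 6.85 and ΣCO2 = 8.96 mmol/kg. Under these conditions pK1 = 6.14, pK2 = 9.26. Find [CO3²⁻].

α₂ = 1 / (1 + [H⁺]/K2 + [H⁺]²/(K1K2)) = 1 / (1 + 10^+2.41 + 10^+1.70)
   = 1 / (1 + 257.04 + 50.119) = 1/308.16 = 0.003245
[CO3²⁻] = α₂ × DIC = 0.003245 × 8.96 = 0.0291 mmol/kg

[CO3²⁻] = 0.0291 mmol/kg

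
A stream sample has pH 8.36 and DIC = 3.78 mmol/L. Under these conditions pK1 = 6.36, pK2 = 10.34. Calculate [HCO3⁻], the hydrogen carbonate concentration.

[HCO3⁻] = 3.70 mmol/L

α₁ = 1 / (1 + [H⁺]/K1 + K2/[H⁺]) = 1 / (1 + 10^-2.00 + 10^-1.98)
   = 1 / (1 + 0.010000 + 0.010471) = 1/1.0205 = 0.9799
[HCO3⁻] = α₁ × DIC = 0.9799 × 3.78 = 3.70 mmol/L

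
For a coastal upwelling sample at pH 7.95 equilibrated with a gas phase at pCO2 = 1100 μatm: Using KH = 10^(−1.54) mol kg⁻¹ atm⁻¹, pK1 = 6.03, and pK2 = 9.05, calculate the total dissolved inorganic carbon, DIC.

DIC = 2.88 mmol/kg

[CO2*] = KH · pCO2 = 10^(−1.54) × 1100×10^-6 = 3.172×10^-5 mol/kg
α₀ = 1/(1 + K1/[H⁺] + K1K2/[H⁺]²) = 1/(1 + 10^+1.92 + 10^+0.82) = 0.01102
DIC = [CO2*]/α₀ = 3.172×10^-5 / 0.01102 = 2.88 mmol/kg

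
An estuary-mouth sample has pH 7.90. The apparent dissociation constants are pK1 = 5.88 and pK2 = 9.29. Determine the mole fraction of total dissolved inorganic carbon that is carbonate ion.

α₂ = 0.0388

α₂ = 1 / (1 + [H⁺]/K2 + [H⁺]²/(K1K2)) = 1 / (1 + 10^+1.39 + 10^-0.63)
   = 1 / (1 + 24.547 + 0.23442) = 1/25.782 = 0.03879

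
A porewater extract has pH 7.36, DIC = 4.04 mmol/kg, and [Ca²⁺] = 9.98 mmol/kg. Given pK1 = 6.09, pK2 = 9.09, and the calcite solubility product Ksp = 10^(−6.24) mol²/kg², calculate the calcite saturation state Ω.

α₂ = 1 / (1 + [H⁺]/K2 + [H⁺]²/(K1K2)) = 1 / (1 + 10^+1.73 + 10^+0.46)
   = 1 / (1 + 53.703 + 2.8840) = 1/57.587 = 0.01736
[CO3²⁻] = α₂ × DIC = 0.01736 × 4.04 = 0.07015 mmol/kg
Ksp = 10^(−6.24) = 5.754×10^-7
Ω = [Ca²⁺][CO3²⁻]/Ksp = (9.98×10^-3)(7.015×10^-5) / 5.754×10^-7 = 1.22

Ω = 1.22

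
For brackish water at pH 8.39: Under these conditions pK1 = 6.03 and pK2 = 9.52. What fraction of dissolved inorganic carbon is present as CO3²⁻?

α₂ = 1 / (1 + [H⁺]/K2 + [H⁺]²/(K1K2)) = 1 / (1 + 10^+1.13 + 10^-1.23)
   = 1 / (1 + 13.490 + 0.058884) = 1/14.549 = 0.06874

α₂ = 0.0687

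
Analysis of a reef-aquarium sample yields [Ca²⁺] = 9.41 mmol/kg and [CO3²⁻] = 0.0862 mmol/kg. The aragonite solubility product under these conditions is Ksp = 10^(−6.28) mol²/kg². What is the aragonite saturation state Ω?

Ksp = 10^(−6.28) = 5.248×10^-7
Ω = [Ca²⁺][CO3²⁻]/Ksp = (9.41×10^-3)(0.0862×10^-3) / 5.248×10^-7 = 1.55

Ω = 1.55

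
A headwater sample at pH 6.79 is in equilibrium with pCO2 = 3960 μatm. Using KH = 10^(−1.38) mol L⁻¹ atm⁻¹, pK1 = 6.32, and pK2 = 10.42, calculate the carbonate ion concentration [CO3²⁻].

[CO2*] = KH · pCO2 = 10^(−1.38) × 3960×10^-6 = 1.651×10^-4 mol/L
α₀ = 1/(1 + K1/[H⁺] + K1K2/[H⁺]²) = 1/(1 + 10^+0.47 + 10^-3.16) = 0.2530
DIC = [CO2*]/α₀ = 1.651×10^-4 / 0.2530 = 0.6524 mmol/L
[CO3²⁻] = α₂·DIC; α₂ = 0.0001751, so [CO3²⁻] = 0.0001751 × 0.6524 = 0.000114 mmol/L = 0.114 μmol/L

[CO3²⁻] = 0.114 μmol/L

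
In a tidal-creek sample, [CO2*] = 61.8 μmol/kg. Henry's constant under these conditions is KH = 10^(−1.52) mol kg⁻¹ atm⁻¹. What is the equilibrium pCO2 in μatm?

KH = 10^(−1.52) = 3.020×10^-2 mol kg⁻¹ atm⁻¹
pCO2 = [CO2*]/KH = 61.8×10^-6 / 3.020×10^-2 = 2.05×10^-3 atm = 2050 μatm

pCO2 = 2050 μatm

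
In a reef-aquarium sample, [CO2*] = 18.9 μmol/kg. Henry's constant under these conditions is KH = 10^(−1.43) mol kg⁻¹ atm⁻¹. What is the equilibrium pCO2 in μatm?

pCO2 = 509 μatm

KH = 10^(−1.43) = 3.715×10^-2 mol kg⁻¹ atm⁻¹
pCO2 = [CO2*]/KH = 18.9×10^-6 / 3.715×10^-2 = 5.09×10^-4 atm = 509 μatm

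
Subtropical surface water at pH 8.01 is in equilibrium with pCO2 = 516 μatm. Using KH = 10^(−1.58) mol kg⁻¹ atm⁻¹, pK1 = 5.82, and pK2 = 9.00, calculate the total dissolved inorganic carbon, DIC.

DIC = 2.33 mmol/kg

[CO2*] = KH · pCO2 = 10^(−1.58) × 516×10^-6 = 1.357×10^-5 mol/kg
α₀ = 1/(1 + K1/[H⁺] + K1K2/[H⁺]²) = 1/(1 + 10^+2.19 + 10^+1.20) = 0.005823
DIC = [CO2*]/α₀ = 1.357×10^-5 / 0.005823 = 2.33 mmol/kg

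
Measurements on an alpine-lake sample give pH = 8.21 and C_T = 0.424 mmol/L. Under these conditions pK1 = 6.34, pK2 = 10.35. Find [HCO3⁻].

α₁ = 1 / (1 + [H⁺]/K1 + K2/[H⁺]) = 1 / (1 + 10^-1.87 + 10^-2.14)
   = 1 / (1 + 0.013490 + 0.0072444) = 1/1.0207 = 0.9797
[HCO3⁻] = α₁ × DIC = 0.9797 × 0.424 = 0.415 mmol/L

[HCO3⁻] = 0.415 mmol/L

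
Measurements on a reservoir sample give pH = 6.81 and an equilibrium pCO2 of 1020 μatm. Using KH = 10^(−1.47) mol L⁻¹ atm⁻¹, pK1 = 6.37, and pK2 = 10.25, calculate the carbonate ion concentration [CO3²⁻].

[CO2*] = KH · pCO2 = 10^(−1.47) × 1020×10^-6 = 3.456×10^-5 mol/L
α₀ = 1/(1 + K1/[H⁺] + K1K2/[H⁺]²) = 1/(1 + 10^+0.44 + 10^-3.00) = 0.2663
DIC = [CO2*]/α₀ = 3.456×10^-5 / 0.2663 = 0.1298 mmol/L
[CO3²⁻] = α₂·DIC; α₂ = 0.0002663, so [CO3²⁻] = 0.0002663 × 0.1298 = 3.46×10^-5 mmol/L = 0.0346 μmol/L

[CO3²⁻] = 0.0346 μmol/L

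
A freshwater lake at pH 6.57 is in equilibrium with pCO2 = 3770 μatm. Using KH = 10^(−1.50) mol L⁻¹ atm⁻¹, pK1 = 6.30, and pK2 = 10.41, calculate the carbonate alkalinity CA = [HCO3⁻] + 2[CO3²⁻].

[CO2*] = KH · pCO2 = 10^(−1.50) × 3770×10^-6 = 1.192×10^-4 mol/L
α₀ = 1/(1 + K1/[H⁺] + K1K2/[H⁺]²) = 1/(1 + 10^+0.27 + 10^-3.57) = 0.3494
DIC = [CO2*]/α₀ = 1.192×10^-4 / 0.3494 = 0.3412 mmol/L
CA = (α₁ + 2α₂)·DIC = (0.6505 + 2×9.403×10^-5) × 0.3412 = 0.222 mmol/L

CA = 0.222 mmol/L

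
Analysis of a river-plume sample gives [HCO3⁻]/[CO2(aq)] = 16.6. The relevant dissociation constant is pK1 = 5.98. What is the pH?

pH = 7.20

From K1 = [H⁺][HCO3⁻]/[CO2(aq)]:  pH = pK1 + log₁₀([HCO3⁻]/[CO2(aq)])
log₁₀(16.6) = +1.220
pH = 5.98 + (+1.220) = 7.20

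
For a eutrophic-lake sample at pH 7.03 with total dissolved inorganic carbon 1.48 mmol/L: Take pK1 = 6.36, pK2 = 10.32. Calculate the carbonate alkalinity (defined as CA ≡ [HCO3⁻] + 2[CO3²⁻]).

CA = [HCO3⁻] + 2[CO3²⁻] = (α₁ + 2α₂)·DIC
At pH 7.03: [H⁺]/K1 = 10^-0.67 = 0.21380, K2/[H⁺] = 10^-3.29 = 0.00051286
α₁ = 1/(1 + 0.21380 + 0.00051286) = 1/1.2143 = 0.8235; α₂ = α₁·K2/[H⁺] = 0.0004223
α₁ + 2α₂ = 0.8244
CA = 0.8244 × 1.48 = 1.22 mmol/L

CA = 1.22 mmol/L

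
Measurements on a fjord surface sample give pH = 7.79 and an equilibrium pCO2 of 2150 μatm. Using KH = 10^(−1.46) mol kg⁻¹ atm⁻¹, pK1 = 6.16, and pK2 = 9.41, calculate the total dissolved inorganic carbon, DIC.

DIC = 3.33 mmol/kg

[CO2*] = KH · pCO2 = 10^(−1.46) × 2150×10^-6 = 7.455×10^-5 mol/kg
α₀ = 1/(1 + K1/[H⁺] + K1K2/[H⁺]²) = 1/(1 + 10^+1.63 + 10^+0.01) = 0.02238
DIC = [CO2*]/α₀ = 7.455×10^-5 / 0.02238 = 3.33 mmol/kg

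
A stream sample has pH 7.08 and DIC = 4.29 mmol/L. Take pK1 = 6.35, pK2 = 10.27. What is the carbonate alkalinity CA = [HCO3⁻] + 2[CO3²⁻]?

CA = [HCO3⁻] + 2[CO3²⁻] = (α₁ + 2α₂)·DIC
At pH 7.08: [H⁺]/K1 = 10^-0.73 = 0.18621, K2/[H⁺] = 10^-3.19 = 0.00064565
α₁ = 1/(1 + 0.18621 + 0.00064565) = 1/1.1869 = 0.8426; α₂ = α₁·K2/[H⁺] = 0.0005440
α₁ + 2α₂ = 0.8437
CA = 0.8437 × 4.29 = 3.62 mmol/L

CA = 3.62 mmol/L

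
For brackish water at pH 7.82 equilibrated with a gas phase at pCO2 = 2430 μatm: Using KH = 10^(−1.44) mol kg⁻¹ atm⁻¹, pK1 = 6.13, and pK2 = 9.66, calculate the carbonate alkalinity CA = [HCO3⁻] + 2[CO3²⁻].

CA = 4.45 mmol/kg

[CO2*] = KH · pCO2 = 10^(−1.44) × 2430×10^-6 = 8.823×10^-5 mol/kg
α₀ = 1/(1 + K1/[H⁺] + K1K2/[H⁺]²) = 1/(1 + 10^+1.69 + 10^-0.15) = 0.01973
DIC = [CO2*]/α₀ = 8.823×10^-5 / 0.01973 = 4.472 mmol/kg
CA = (α₁ + 2α₂)·DIC = (0.9663 + 2×0.01397) × 4.472 = 4.45 mmol/kg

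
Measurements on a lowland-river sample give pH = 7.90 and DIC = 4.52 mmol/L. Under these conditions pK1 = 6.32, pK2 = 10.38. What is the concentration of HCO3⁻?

α₁ = 1 / (1 + [H⁺]/K1 + K2/[H⁺]) = 1 / (1 + 10^-1.58 + 10^-2.48)
   = 1 / (1 + 0.026303 + 0.0033113) = 1/1.0296 = 0.9712
[HCO3⁻] = α₁ × DIC = 0.9712 × 4.52 = 4.39 mmol/L

[HCO3⁻] = 4.39 mmol/L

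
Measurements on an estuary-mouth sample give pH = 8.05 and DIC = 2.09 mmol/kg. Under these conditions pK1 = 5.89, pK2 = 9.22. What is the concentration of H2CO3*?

[CO2*] = 13.5 μmol/kg

α₀ = 1 / (1 + K1/[H⁺] + K1K2/[H⁺]²) = 1 / (1 + 10^+2.16 + 10^+0.99)
   = 1 / (1 + 144.54 + 9.7724) = 1/155.32 = 0.006438
[CO2*] = α₀ × DIC = 0.006438 × 2.09 = 0.0135 mmol/kg = 13.5 μmol/kg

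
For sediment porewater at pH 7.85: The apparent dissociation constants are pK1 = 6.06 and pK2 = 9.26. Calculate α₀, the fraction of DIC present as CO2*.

α₀ = 1 / (1 + K1/[H⁺] + K1K2/[H⁺]²) = 1 / (1 + 10^+1.79 + 10^+0.38)
   = 1 / (1 + 61.660 + 2.3988) = 1/65.058 = 0.01537

α₀ = 0.0154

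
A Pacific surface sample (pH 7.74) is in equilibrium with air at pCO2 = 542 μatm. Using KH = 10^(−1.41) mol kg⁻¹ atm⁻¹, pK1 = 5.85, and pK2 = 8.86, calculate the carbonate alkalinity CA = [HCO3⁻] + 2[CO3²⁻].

CA = 1.89 mmol/kg

[CO2*] = KH · pCO2 = 10^(−1.41) × 542×10^-6 = 2.109×10^-5 mol/kg
α₀ = 1/(1 + K1/[H⁺] + K1K2/[H⁺]²) = 1/(1 + 10^+1.89 + 10^+0.77) = 0.01183
DIC = [CO2*]/α₀ = 2.109×10^-5 / 0.01183 = 1.782 mmol/kg
CA = (α₁ + 2α₂)·DIC = (0.9185 + 2×0.06967) × 1.782 = 1.89 mmol/kg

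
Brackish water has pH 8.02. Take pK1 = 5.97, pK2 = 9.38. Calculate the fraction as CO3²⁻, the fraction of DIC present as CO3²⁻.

α₂ = 0.0415

α₂ = 1 / (1 + [H⁺]/K2 + [H⁺]²/(K1K2)) = 1 / (1 + 10^+1.36 + 10^-0.69)
   = 1 / (1 + 22.909 + 0.20417) = 1/24.113 = 0.04147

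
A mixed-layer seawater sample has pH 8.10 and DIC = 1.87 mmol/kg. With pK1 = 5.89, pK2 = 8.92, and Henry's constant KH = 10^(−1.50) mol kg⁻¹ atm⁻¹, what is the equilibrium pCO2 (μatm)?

α₀ = 1 / (1 + K1/[H⁺] + K1K2/[H⁺]²) = 1 / (1 + 10^+2.21 + 10^+1.39)
   = 1 / (1 + 162.18 + 24.547) = 1/187.73 = 0.005327
[CO2*] = α₀ × DIC = 0.005327 × 1.87 = 0.009961 mmol/kg = 9.961 μmol/kg
pCO2 = [CO2*]/KH = 9.961×10^-6 / 3.162×10^-2 = 315 μatm

pCO2 = 315 μatm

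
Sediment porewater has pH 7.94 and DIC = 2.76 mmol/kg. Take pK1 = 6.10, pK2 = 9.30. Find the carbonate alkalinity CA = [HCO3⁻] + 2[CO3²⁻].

CA = [HCO3⁻] + 2[CO3²⁻] = (α₁ + 2α₂)·DIC
At pH 7.94: [H⁺]/K1 = 10^-1.84 = 0.014454, K2/[H⁺] = 10^-1.36 = 0.043652
α₁ = 1/(1 + 0.014454 + 0.043652) = 1/1.0581 = 0.9451; α₂ = α₁·K2/[H⁺] = 0.04125
α₁ + 2α₂ = 1.0276
CA = 1.0276 × 2.76 = 2.84 mmol/kg

CA = 2.84 mmol/kg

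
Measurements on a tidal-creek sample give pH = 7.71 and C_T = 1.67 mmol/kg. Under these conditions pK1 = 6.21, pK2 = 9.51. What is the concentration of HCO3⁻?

[HCO3⁻] = 1.59 mmol/kg

α₁ = 1 / (1 + [H⁺]/K1 + K2/[H⁺]) = 1 / (1 + 10^-1.50 + 10^-1.80)
   = 1 / (1 + 0.031623 + 0.015849) = 1/1.0475 = 0.9547
[HCO3⁻] = α₁ × DIC = 0.9547 × 1.67 = 1.59 mmol/kg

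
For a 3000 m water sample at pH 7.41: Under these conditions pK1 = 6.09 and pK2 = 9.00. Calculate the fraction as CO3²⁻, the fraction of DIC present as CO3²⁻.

α₂ = 0.0239

α₂ = 1 / (1 + [H⁺]/K2 + [H⁺]²/(K1K2)) = 1 / (1 + 10^+1.59 + 10^+0.27)
   = 1 / (1 + 38.905 + 1.8621) = 1/41.767 = 0.02394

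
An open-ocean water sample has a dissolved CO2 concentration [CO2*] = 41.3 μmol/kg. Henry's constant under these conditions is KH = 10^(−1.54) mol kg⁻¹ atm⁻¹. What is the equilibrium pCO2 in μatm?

pCO2 = 1430 μatm

KH = 10^(−1.54) = 2.884×10^-2 mol kg⁻¹ atm⁻¹
pCO2 = [CO2*]/KH = 41.3×10^-6 / 2.884×10^-2 = 1.43×10^-3 atm = 1430 μatm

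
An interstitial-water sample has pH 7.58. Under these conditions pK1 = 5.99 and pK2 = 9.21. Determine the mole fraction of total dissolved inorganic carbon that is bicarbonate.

α₁ = 0.953

α₁ = 1 / (1 + [H⁺]/K1 + K2/[H⁺]) = 1 / (1 + 10^-1.59 + 10^-1.63)
   = 1 / (1 + 0.025704 + 0.023442) = 1/1.0491 = 0.9532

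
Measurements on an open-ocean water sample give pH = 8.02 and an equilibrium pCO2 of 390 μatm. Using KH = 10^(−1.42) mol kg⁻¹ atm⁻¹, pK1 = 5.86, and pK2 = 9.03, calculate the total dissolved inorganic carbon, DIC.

[CO2*] = KH · pCO2 = 10^(−1.42) × 390×10^-6 = 1.483×10^-5 mol/kg
α₀ = 1/(1 + K1/[H⁺] + K1K2/[H⁺]²) = 1/(1 + 10^+2.16 + 10^+1.15) = 0.006263
DIC = [CO2*]/α₀ = 1.483×10^-5 / 0.006263 = 2.37 mmol/kg

DIC = 2.37 mmol/kg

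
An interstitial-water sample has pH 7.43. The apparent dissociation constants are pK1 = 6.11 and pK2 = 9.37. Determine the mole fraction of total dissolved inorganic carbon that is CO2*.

α₀ = 1 / (1 + K1/[H⁺] + K1K2/[H⁺]²) = 1 / (1 + 10^+1.32 + 10^-0.62)
   = 1 / (1 + 20.893 + 0.23988) = 1/22.133 = 0.04518

α₀ = 0.0452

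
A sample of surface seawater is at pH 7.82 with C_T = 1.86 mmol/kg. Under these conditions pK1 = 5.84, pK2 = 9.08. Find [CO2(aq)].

α₀ = 1 / (1 + K1/[H⁺] + K1K2/[H⁺]²) = 1 / (1 + 10^+1.98 + 10^+0.72)
   = 1 / (1 + 95.499 + 5.2481) = 1/101.75 = 0.009828
[CO2*] = α₀ × DIC = 0.009828 × 1.86 = 0.0183 mmol/kg = 18.3 μmol/kg

[CO2*] = 18.3 μmol/kg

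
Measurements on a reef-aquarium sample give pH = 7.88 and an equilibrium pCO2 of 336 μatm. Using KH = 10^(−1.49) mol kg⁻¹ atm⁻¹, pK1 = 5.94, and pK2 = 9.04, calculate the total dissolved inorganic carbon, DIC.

DIC = 1.02 mmol/kg

[CO2*] = KH · pCO2 = 10^(−1.49) × 336×10^-6 = 1.087×10^-5 mol/kg
α₀ = 1/(1 + K1/[H⁺] + K1K2/[H⁺]²) = 1/(1 + 10^+1.94 + 10^+0.78) = 0.01062
DIC = [CO2*]/α₀ = 1.087×10^-5 / 0.01062 = 1.02 mmol/kg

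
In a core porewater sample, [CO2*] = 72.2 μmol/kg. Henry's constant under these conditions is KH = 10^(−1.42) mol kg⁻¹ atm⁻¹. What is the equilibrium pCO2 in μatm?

pCO2 = 1900 μatm

KH = 10^(−1.42) = 3.802×10^-2 mol kg⁻¹ atm⁻¹
pCO2 = [CO2*]/KH = 72.2×10^-6 / 3.802×10^-2 = 1.90×10^-3 atm = 1900 μatm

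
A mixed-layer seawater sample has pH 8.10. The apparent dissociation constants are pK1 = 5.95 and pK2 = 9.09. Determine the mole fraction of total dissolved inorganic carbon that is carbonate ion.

α₂ = 0.0922

α₂ = 1 / (1 + [H⁺]/K2 + [H⁺]²/(K1K2)) = 1 / (1 + 10^+0.99 + 10^-1.16)
   = 1 / (1 + 9.7724 + 0.069183) = 1/10.842 = 0.09224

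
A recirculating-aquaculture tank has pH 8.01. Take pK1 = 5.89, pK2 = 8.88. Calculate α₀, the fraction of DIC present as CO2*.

α₀ = 1 / (1 + K1/[H⁺] + K1K2/[H⁺]²) = 1 / (1 + 10^+2.12 + 10^+1.25)
   = 1 / (1 + 131.83 + 17.783) = 1/150.61 = 0.006640

α₀ = 0.00664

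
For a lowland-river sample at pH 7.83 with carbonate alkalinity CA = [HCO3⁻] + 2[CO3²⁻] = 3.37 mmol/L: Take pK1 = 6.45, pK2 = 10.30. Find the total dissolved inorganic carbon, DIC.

CA = [HCO3⁻] + 2[CO3²⁻] = (α₁ + 2α₂)·DIC
At pH 7.83: [H⁺]/K1 = 10^-1.38 = 0.041687, K2/[H⁺] = 10^-2.47 = 0.0033884
α₁ = 1/(1 + 0.041687 + 0.0033884) = 1/1.0451 = 0.9569; α₂ = α₁·K2/[H⁺] = 0.003242
α₁ + 2α₂ = 0.9634
DIC = CA / (α₁ + 2α₂) = 3.37 / 0.9634 = 3.50 mmol/L

DIC = 3.50 mmol/L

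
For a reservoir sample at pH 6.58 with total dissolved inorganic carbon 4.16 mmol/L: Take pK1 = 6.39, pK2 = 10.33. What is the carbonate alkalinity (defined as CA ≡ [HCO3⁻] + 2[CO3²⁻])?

CA = 2.53 mmol/L

CA = [HCO3⁻] + 2[CO3²⁻] = (α₁ + 2α₂)·DIC
At pH 6.58: [H⁺]/K1 = 10^-0.19 = 0.64565, K2/[H⁺] = 10^-3.75 = 0.00017783
α₁ = 1/(1 + 0.64565 + 0.00017783) = 1/1.6458 = 0.6076; α₂ = α₁·K2/[H⁺] = 0.0001080
α₁ + 2α₂ = 0.6078
CA = 0.6078 × 4.16 = 2.53 mmol/L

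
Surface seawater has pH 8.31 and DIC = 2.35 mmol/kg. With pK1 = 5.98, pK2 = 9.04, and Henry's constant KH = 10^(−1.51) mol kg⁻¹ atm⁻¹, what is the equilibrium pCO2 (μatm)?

α₀ = 1 / (1 + K1/[H⁺] + K1K2/[H⁺]²) = 1 / (1 + 10^+2.33 + 10^+1.60)
   = 1 / (1 + 213.80 + 39.811) = 1/254.61 = 0.003928
[CO2*] = α₀ × DIC = 0.003928 × 2.35 = 0.009230 mmol/kg = 9.230 μmol/kg
pCO2 = [CO2*]/KH = 9.230×10^-6 / 3.090×10^-2 = 299 μatm

pCO2 = 299 μatm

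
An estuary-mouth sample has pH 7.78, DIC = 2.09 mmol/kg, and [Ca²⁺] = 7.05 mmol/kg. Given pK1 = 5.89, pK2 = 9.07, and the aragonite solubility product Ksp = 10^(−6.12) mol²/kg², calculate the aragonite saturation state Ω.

Ω = 0.936

α₂ = 1 / (1 + [H⁺]/K2 + [H⁺]²/(K1K2)) = 1 / (1 + 10^+1.29 + 10^-0.60)
   = 1 / (1 + 19.498 + 0.25119) = 1/20.750 = 0.04819
[CO3²⁻] = α₂ × DIC = 0.04819 × 2.09 = 0.1007 mmol/kg
Ksp = 10^(−6.12) = 7.586×10^-7
Ω = [Ca²⁺][CO3²⁻]/Ksp = (7.05×10^-3)(1.007×10^-4) / 7.586×10^-7 = 0.936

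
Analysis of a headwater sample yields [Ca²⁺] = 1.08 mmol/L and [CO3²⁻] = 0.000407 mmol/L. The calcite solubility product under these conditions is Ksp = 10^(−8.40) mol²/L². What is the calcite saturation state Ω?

Ksp = 10^(−8.40) = 3.981×10^-9
Ω = [Ca²⁺][CO3²⁻]/Ksp = (1.08×10^-3)(0.000407×10^-3) / 3.981×10^-9 = 0.110

Ω = 0.110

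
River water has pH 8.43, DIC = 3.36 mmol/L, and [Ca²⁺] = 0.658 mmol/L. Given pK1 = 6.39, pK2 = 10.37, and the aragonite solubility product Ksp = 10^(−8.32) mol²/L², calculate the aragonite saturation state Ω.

Ω = 5.20

α₂ = 1 / (1 + [H⁺]/K2 + [H⁺]²/(K1K2)) = 1 / (1 + 10^+1.94 + 10^-0.10)
   = 1 / (1 + 87.096 + 0.79433) = 1/88.891 = 0.01125
[CO3²⁻] = α₂ × DIC = 0.01125 × 3.36 = 0.03780 mmol/L
Ksp = 10^(−8.32) = 4.786×10^-9
Ω = [Ca²⁺][CO3²⁻]/Ksp = (0.658×10^-3)(3.780×10^-5) / 4.786×10^-9 = 5.20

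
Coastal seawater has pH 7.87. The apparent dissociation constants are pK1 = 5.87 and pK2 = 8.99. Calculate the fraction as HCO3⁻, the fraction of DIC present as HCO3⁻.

α₁ = 0.921

α₁ = 1 / (1 + [H⁺]/K1 + K2/[H⁺]) = 1 / (1 + 10^-2.00 + 10^-1.12)
   = 1 / (1 + 0.010000 + 0.075858) = 1/1.0859 = 0.9209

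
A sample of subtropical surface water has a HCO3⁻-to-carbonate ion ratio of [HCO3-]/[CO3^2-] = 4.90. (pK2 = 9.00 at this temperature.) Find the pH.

From K2 = [H⁺][CO3^2-]/[HCO3-]:  pH = pK2 − log₁₀([HCO3-]/[CO3^2-])
log₁₀(4.90) = +0.690
pH = 9.00 − (+0.690) = 8.31

pH = 8.31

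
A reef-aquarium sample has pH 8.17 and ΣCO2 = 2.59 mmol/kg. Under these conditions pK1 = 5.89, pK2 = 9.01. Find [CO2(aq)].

[CO2*] = 11.8 μmol/kg

α₀ = 1 / (1 + K1/[H⁺] + K1K2/[H⁺]²) = 1 / (1 + 10^+2.28 + 10^+1.44)
   = 1 / (1 + 190.55 + 27.542) = 1/219.09 = 0.004564
[CO2*] = α₀ × DIC = 0.004564 × 2.59 = 0.0118 mmol/kg = 11.8 μmol/kg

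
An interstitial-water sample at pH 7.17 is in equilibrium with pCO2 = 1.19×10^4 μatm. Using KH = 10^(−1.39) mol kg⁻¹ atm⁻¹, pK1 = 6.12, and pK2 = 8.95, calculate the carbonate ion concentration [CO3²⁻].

[CO3²⁻] = 0.0903 mmol/kg

[CO2*] = KH · pCO2 = 10^(−1.39) × 1.19×10^4×10^-6 = 4.848×10^-4 mol/kg
α₀ = 1/(1 + K1/[H⁺] + K1K2/[H⁺]²) = 1/(1 + 10^+1.05 + 10^-0.73) = 0.08060
DIC = [CO2*]/α₀ = 4.848×10^-4 / 0.08060 = 6.014 mmol/kg
[CO3²⁻] = α₂·DIC; α₂ = 0.01501, so [CO3²⁻] = 0.01501 × 6.014 = 0.0903 mmol/kg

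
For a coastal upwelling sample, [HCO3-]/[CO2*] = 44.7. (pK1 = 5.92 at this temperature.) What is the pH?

From K1 = [H⁺][HCO3-]/[CO2*]:  pH = pK1 + log₁₀([HCO3-]/[CO2*])
log₁₀(44.7) = +1.650
pH = 5.92 + (+1.650) = 7.57

pH = 7.57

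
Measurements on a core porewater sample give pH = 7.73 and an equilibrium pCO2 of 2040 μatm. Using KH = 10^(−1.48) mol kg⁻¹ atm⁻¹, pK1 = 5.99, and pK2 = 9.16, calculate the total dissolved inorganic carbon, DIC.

[CO2*] = KH · pCO2 = 10^(−1.48) × 2040×10^-6 = 6.755×10^-5 mol/kg
α₀ = 1/(1 + K1/[H⁺] + K1K2/[H⁺]²) = 1/(1 + 10^+1.74 + 10^+0.31) = 0.01724
DIC = [CO2*]/α₀ = 6.755×10^-5 / 0.01724 = 3.92 mmol/kg

DIC = 3.92 mmol/kg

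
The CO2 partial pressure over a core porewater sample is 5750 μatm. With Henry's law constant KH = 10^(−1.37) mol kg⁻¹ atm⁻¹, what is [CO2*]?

KH = 10^(−1.37) = 4.266×10^-2 mol kg⁻¹ atm⁻¹
[CO2*] = KH · pCO2 = 4.266×10^-2 × 5750×10^-6 atm = 2.45×10^-4 mol/kg

[CO2*] = 245 μmol/kg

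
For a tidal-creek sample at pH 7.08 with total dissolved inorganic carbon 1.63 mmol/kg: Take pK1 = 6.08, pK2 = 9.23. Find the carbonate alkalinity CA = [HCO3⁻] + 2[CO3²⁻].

CA = [HCO3⁻] + 2[CO3²⁻] = (α₁ + 2α₂)·DIC
At pH 7.08: [H⁺]/K1 = 10^-1.00 = 0.10000, K2/[H⁺] = 10^-2.15 = 0.0070795
α₁ = 1/(1 + 0.10000 + 0.0070795) = 1/1.1071 = 0.9033; α₂ = α₁·K2/[H⁺] = 0.006395
α₁ + 2α₂ = 0.9161
CA = 0.9161 × 1.63 = 1.49 mmol/kg

CA = 1.49 mmol/kg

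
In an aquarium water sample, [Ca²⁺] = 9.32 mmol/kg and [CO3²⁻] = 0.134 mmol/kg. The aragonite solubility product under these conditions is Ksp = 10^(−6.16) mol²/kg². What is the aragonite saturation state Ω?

Ω = 1.81

Ksp = 10^(−6.16) = 6.918×10^-7
Ω = [Ca²⁺][CO3²⁻]/Ksp = (9.32×10^-3)(0.134×10^-3) / 6.918×10^-7 = 1.81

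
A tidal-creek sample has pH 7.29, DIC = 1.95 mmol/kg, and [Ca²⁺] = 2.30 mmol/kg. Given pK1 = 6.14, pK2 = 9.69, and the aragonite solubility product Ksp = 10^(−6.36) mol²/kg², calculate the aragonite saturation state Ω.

Ω = 0.0381

α₂ = 1 / (1 + [H⁺]/K2 + [H⁺]²/(K1K2)) = 1 / (1 + 10^+2.40 + 10^+1.25)
   = 1 / (1 + 251.19 + 17.783) = 1/269.97 = 0.003704
[CO3²⁻] = α₂ × DIC = 0.003704 × 1.95 = 0.007223 mmol/kg = 7.223 μmol/kg
Ksp = 10^(−6.36) = 4.365×10^-7
Ω = [Ca²⁺][CO3²⁻]/Ksp = (2.30×10^-3)(7.223×10^-6) / 4.365×10^-7 = 0.0381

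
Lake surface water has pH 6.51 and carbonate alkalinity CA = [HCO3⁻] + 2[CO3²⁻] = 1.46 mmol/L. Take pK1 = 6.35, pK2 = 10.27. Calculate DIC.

CA = [HCO3⁻] + 2[CO3²⁻] = (α₁ + 2α₂)·DIC
At pH 6.51: [H⁺]/K1 = 10^-0.16 = 0.69183, K2/[H⁺] = 10^-3.76 = 0.00017378
α₁ = 1/(1 + 0.69183 + 0.00017378) = 1/1.6920 = 0.5910; α₂ = α₁·K2/[H⁺] = 0.0001027
α₁ + 2α₂ = 0.5912
DIC = CA / (α₁ + 2α₂) = 1.46 / 0.5912 = 2.47 mmol/L

DIC = 2.47 mmol/L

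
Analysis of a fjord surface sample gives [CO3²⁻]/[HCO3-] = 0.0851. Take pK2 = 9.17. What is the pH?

pH = 8.10

From K2 = [H⁺][CO3²⁻]/[HCO3-]:  pH = pK2 + log₁₀([CO3²⁻]/[HCO3-])
log₁₀(0.0851) = -1.070
pH = 9.17 + (-1.070) = 8.10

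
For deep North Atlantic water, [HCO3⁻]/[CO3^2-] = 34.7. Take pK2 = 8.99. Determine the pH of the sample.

pH = 7.45

From K2 = [H⁺][CO3^2-]/[HCO3⁻]:  pH = pK2 − log₁₀([HCO3⁻]/[CO3^2-])
log₁₀(34.7) = +1.540
pH = 8.99 − (+1.540) = 7.45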